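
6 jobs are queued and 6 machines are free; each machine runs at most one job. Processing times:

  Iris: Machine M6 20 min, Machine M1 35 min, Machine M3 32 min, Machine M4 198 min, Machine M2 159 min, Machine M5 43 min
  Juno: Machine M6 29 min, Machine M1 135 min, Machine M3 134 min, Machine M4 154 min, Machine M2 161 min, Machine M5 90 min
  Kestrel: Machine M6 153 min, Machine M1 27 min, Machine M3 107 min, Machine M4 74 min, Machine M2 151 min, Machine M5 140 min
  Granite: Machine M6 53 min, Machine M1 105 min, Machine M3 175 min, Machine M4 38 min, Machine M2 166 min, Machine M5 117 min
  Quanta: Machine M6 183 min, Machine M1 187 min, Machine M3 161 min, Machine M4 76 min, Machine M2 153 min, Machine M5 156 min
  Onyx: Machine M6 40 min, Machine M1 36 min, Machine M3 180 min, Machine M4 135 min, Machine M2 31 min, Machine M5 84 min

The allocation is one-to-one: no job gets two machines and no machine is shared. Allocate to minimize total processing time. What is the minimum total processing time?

Minimum total: 309 min

This is the linear assignment problem.
Optimal: Iris→Machine M3 (32 min), Juno→Machine M5 (90 min), Kestrel→Machine M1 (27 min), Granite→Machine M6 (53 min), Quanta→Machine M4 (76 min), Onyx→Machine M2 (31 min) — total 32+90+27+53+76+31 = 309 min.
Min-entry greedy (repeatedly take the single cheapest remaining cell) gives 367 min, worse by 58.
Next-best assignment: Iris→Machine M3, Juno→Machine M6, Kestrel→Machine M1, Granite→Machine M5, Quanta→Machine M4, Onyx→Machine M2 = 312 min.
Swapping Iris↔Quanta (Iris→Machine M4 198 min, Quanta→Machine M3 161 min) adds 251.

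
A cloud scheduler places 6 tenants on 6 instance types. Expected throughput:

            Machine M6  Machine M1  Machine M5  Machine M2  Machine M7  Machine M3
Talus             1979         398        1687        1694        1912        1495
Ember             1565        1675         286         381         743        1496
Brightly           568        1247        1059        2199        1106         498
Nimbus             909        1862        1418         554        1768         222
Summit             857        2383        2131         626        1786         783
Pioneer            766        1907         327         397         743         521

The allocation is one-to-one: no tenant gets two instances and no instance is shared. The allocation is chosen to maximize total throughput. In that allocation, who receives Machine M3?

Ember receives Machine M3.

Treat this as an assignment problem: match each tenant to one instance.
Optimal: Talus→Machine M6 (1979 ops/s), Ember→Machine M3 (1496 ops/s), Brightly→Machine M2 (2199 ops/s), Nimbus→Machine M7 (1768 ops/s), Summit→Machine M5 (2131 ops/s), Pioneer→Machine M1 (1907 ops/s) — total 1979+1496+2199+1768+2131+1907 = 11480 ops/s.
Max-entry greedy (repeatedly take the single best remaining cell) gives 10152 ops/s, worse by 1328.
Ember's own top instance is Machine M1 (1675 ops/s), but forcing Ember→Machine M1 and reassigning the rest optimally gives only 10273 ops/s — worse by 1207.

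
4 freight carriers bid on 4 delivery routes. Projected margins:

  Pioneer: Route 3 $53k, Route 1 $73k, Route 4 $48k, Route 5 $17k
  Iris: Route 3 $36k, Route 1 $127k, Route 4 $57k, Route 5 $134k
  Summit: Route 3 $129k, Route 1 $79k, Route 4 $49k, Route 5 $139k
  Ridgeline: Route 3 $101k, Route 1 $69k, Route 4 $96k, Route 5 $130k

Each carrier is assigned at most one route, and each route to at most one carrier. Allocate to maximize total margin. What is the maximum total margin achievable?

Optimal: Pioneer→Route 4 ($48k), Iris→Route 1 ($127k), Summit→Route 3 ($129k), Ridgeline→Route 5 ($130k) — total 48+127+129+130 = $434k.
Column-greedy (each route in turn goes to its best remaining carrier) gives $369k, worse by 65.

Maximum total: $434k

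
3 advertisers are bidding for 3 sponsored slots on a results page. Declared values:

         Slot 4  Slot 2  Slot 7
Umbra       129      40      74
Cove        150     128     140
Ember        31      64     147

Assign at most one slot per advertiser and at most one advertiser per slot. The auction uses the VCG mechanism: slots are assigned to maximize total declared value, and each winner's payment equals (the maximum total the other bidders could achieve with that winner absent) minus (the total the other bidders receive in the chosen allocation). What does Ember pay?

Ember pays $12.

Efficient allocation: Umbra→Slot 4 ($129), Cove→Slot 2 ($128), Ember→Slot 7 ($147); total welfare W = $404.
Ember receives Slot 7 at value $147, so the others get W − 147 = $257.
Without Ember: best allocation of the remaining 2 bidders over all 3 slots is Umbra→Slot 4 ($129), Cove→Slot 7 ($140), total $269.
VCG payment = (others' best without Ember) − (others' welfare with Ember) = 269 − 257 = $12.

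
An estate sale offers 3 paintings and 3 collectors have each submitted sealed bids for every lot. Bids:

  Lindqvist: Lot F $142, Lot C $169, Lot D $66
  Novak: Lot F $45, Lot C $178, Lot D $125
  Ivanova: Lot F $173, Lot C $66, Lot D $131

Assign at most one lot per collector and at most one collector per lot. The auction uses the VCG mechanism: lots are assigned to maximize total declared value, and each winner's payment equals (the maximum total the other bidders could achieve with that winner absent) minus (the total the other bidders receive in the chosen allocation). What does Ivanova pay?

Ivanova pays $26.

Efficient allocation: Lindqvist→Lot C ($169), Novak→Lot D ($125), Ivanova→Lot F ($173); total welfare W = $467.
Ivanova receives Lot F at value $173, so the others get W − 173 = $294.
Without Ivanova: best allocation of the remaining 2 bidders over all 3 lots is Lindqvist→Lot F ($142), Novak→Lot C ($178), total $320.
VCG payment = (others' best without Ivanova) − (others' welfare with Ivanova) = 320 − 294 = $26.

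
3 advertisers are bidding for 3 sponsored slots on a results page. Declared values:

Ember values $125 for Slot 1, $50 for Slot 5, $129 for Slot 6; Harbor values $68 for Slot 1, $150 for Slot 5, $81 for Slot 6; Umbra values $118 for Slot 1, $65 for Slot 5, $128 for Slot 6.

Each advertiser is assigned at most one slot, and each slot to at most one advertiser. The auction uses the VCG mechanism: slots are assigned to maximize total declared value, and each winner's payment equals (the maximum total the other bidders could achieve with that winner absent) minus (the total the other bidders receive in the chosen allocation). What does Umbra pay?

Umbra pays $4.

Efficient allocation: Ember→Slot 1 ($125), Harbor→Slot 5 ($150), Umbra→Slot 6 ($128); total welfare W = $403.
Umbra receives Slot 6 at value $128, so the others get W − 128 = $275.
Without Umbra: best allocation of the remaining 2 bidders over all 3 slots is Ember→Slot 6 ($129), Harbor→Slot 5 ($150), total $279.
VCG payment = (others' best without Umbra) − (others' welfare with Umbra) = 279 − 275 = $4.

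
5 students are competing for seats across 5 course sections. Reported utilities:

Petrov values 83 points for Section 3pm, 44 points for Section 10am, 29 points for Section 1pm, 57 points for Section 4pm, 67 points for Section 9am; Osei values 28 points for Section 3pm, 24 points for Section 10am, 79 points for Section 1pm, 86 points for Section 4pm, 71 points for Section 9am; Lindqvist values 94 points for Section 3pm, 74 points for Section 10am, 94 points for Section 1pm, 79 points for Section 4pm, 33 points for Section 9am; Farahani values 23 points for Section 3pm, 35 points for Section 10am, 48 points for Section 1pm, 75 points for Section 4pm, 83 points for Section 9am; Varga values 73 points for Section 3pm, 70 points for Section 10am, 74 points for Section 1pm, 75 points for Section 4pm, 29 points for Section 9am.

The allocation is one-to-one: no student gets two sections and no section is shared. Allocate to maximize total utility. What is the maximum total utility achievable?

Optimal: Petrov→Section 3pm (83 points), Osei→Section 4pm (86 points), Lindqvist→Section 1pm (94 points), Farahani→Section 9am (83 points), Varga→Section 10am (70 points) — total 83+86+94+83+70 = 416 points.
Column-greedy (each section in turn goes to its best remaining student) gives 385 points, worse by 31.
Next-best assignment: Petrov→Section 3pm, Osei→Section 4pm, Lindqvist→Section 10am, Farahani→Section 9am, Varga→Section 1pm = 400 points.
No other one-to-one assignment exceeds 416 points.

Maximum total: 416 points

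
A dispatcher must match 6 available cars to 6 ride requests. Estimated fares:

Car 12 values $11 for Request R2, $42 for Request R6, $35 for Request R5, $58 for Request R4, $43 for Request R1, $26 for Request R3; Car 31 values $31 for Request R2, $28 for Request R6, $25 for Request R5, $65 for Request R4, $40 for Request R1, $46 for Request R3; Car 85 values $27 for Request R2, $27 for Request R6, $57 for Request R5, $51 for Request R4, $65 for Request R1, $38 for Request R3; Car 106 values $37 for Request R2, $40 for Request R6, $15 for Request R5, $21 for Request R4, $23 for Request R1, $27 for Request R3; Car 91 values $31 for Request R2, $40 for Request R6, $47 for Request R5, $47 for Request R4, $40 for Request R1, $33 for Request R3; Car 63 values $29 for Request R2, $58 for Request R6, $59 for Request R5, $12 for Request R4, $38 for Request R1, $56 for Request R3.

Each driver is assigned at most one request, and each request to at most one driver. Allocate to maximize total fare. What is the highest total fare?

Optimal: Car 12→Request R6 ($42), Car 31→Request R4 ($65), Car 85→Request R1 ($65), Car 106→Request R2 ($37), Car 91→Request R5 ($47), Car 63→Request R3 ($56) — total 42+65+65+37+47+56 = $312.
Row-greedy (each driver in turn takes its best remaining request) gives $285, worse by 27.

Maximum total: $312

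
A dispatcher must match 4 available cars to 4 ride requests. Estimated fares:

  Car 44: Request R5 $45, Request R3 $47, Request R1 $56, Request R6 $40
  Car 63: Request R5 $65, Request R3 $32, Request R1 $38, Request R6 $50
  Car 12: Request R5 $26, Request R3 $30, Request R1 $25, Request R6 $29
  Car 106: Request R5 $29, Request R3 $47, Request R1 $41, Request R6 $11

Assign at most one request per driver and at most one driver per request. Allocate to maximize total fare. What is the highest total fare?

Max total: $197

This is the linear assignment problem.
Optimal: Car 44→Request R1 ($56), Car 63→Request R5 ($65), Car 12→Request R6 ($29), Car 106→Request R3 ($47) — total 56+65+29+47 = $197.
Row-greedy (each driver in turn takes its best remaining request) gives $162, worse by 35.
Checked against all permutations: $197 is optimal.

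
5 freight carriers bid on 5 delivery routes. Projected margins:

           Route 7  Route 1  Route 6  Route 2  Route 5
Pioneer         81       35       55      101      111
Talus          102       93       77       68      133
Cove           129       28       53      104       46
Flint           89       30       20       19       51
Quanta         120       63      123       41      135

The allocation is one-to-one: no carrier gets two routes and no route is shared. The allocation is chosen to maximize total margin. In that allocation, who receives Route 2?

Cove receives Route 2.

Optimal: Pioneer→Route 5 ($111k), Talus→Route 1 ($93k), Cove→Route 2 ($104k), Flint→Route 7 ($89k), Quanta→Route 6 ($123k) — total 111+93+104+89+123 = $520k.
Column-greedy (each route in turn goes to its best remaining carrier) gives $497k, worse by 23.
Cove's own top route is Route 7 ($129k), but forcing Cove→Route 7 and reassigning the rest optimally gives only $516k — worse by 4.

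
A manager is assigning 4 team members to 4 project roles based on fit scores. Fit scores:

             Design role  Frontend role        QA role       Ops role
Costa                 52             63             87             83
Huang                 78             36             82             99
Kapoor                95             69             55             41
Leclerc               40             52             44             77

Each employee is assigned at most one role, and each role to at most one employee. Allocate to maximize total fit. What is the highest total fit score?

Optimal: Costa→QA role (87 pts), Huang→Ops role (99 pts), Kapoor→Design role (95 pts), Leclerc→Frontend role (52 pts) — total 87+99+95+52 = 333 pts.
Column-greedy (each role in turn goes to its best remaining employee) gives 317 pts, worse by 16.

Maximum total: 333 pts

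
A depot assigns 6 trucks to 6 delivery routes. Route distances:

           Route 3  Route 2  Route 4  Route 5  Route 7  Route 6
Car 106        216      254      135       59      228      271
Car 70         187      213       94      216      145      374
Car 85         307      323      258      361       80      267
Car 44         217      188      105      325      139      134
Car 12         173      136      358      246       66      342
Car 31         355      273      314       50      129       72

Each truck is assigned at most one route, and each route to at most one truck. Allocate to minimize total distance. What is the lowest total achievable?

Min total: 639 km

Optimal: Car 106→Route 5 (59 km), Car 70→Route 3 (187 km), Car 85→Route 7 (80 km), Car 44→Route 4 (105 km), Car 12→Route 2 (136 km), Car 31→Route 6 (72 km) — total 59+187+80+105+136+72 = 639 km.
Min-entry greedy (repeatedly take the single cheapest remaining cell) gives 883 km, worse by 244.
Next-best assignment: Car 106→Route 5, Car 70→Route 4, Car 85→Route 7, Car 44→Route 3, Car 12→Route 2, Car 31→Route 6 = 658 km.
Swapping Car 44↔Car 12 (Car 44→Route 2 188 km, Car 12→Route 4 358 km) adds 305.
Every other assignment is strictly worse.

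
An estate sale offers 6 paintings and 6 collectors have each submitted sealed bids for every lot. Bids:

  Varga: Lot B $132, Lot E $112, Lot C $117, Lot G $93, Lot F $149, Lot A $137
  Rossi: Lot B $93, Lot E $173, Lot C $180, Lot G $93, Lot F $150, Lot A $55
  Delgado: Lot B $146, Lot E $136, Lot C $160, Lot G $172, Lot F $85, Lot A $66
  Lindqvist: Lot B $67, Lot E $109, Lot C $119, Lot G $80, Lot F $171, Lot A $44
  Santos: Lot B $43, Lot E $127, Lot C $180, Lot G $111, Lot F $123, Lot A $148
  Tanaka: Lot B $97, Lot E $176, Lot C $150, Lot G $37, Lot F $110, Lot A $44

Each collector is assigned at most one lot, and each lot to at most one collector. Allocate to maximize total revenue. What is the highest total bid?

Optimal: Varga→Lot B ($132), Rossi→Lot C ($180), Delgado→Lot G ($172), Lindqvist→Lot F ($171), Santos→Lot A ($148), Tanaka→Lot E ($176) — total 132+180+172+171+148+176 = $979.
Row-greedy (each collector in turn takes its best remaining lot) gives $855, worse by 124.
Swapping Santos↔Varga (Santos→Lot B $43, Varga→Lot A $137) loses 100.

Maximum total: $979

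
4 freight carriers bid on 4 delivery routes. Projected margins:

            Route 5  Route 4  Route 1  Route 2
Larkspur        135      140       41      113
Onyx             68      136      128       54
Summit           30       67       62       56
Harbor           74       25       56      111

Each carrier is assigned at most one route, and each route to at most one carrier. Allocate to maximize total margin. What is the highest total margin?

Max total: $444k

Optimal: Larkspur→Route 5 ($135k), Onyx→Route 4 ($136k), Summit→Route 1 ($62k), Harbor→Route 2 ($111k) — total 135+136+62+111 = $444k.
Row-greedy (each carrier in turn takes its best remaining route) gives $398k, worse by 46.
Swapping Harbor↔Larkspur (Harbor→Route 5 $74k, Larkspur→Route 2 $113k) loses 59.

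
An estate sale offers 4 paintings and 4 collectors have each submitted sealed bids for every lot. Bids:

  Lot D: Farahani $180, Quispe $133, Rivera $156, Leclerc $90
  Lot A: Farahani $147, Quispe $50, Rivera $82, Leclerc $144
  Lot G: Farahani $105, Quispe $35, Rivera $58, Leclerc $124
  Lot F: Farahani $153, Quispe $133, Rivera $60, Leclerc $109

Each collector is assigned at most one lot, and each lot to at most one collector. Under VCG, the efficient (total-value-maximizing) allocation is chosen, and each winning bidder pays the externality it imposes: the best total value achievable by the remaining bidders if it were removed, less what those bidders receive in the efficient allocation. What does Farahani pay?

Efficient allocation: Farahani→Lot A ($147), Quispe→Lot F ($133), Rivera→Lot D ($156), Leclerc→Lot G ($124); total welfare W = $560.
Farahani receives Lot A at value $147, so the others get W − 147 = $413.
Without Farahani: best allocation of the remaining 3 bidders over all 4 lots is Quispe→Lot F ($133), Rivera→Lot D ($156), Leclerc→Lot A ($144), total $433.
VCG payment = (others' best without Farahani) − (others' welfare with Farahani) = 433 − 413 = $20.

Farahani pays $20.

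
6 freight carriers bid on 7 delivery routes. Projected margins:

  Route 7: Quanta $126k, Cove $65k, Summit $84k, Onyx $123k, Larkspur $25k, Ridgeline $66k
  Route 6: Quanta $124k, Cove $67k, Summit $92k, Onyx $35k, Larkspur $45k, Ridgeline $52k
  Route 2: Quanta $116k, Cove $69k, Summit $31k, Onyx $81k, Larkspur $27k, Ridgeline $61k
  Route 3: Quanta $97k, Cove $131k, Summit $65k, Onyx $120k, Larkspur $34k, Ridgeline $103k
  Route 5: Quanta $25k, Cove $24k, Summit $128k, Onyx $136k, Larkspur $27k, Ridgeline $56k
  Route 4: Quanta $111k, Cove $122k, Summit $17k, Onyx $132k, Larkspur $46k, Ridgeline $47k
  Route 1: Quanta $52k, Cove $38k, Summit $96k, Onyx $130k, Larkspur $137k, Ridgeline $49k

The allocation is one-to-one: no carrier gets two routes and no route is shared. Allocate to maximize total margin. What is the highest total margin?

Optimal: Quanta→Route 6 ($124k), Cove→Route 4 ($122k), Summit→Route 5 ($128k), Onyx→Route 7 ($123k), Larkspur→Route 1 ($137k), Ridgeline→Route 3 ($103k) — total 124+122+128+123+137+103 = $737k.
Max-entry greedy (repeatedly take the single best remaining cell) gives $683k, worse by 54.

Max total: $737k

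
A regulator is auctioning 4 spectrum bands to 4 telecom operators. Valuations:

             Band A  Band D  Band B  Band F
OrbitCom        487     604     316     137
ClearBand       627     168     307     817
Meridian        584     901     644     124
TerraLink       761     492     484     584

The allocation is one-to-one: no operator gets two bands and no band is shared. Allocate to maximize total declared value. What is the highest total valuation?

Max total: $2826M

Optimal: OrbitCom→Band D ($604M), ClearBand→Band F ($817M), Meridian→Band B ($644M), TerraLink→Band A ($761M) — total 604+817+644+761 = $2826M.
Max-entry greedy (repeatedly take the single best remaining cell) gives $2795M, worse by 31.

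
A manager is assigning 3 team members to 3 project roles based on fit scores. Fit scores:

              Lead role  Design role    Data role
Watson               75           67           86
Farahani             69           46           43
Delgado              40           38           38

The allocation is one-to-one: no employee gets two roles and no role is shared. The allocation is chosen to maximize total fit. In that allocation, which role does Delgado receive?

Optimal: Watson→Data role (86 pts), Farahani→Lead role (69 pts), Delgado→Design role (38 pts) — total 86+69+38 = 193 pts.
Next-best assignment: Watson→Design role, Farahani→Lead role, Delgado→Data role = 174 pts.
Delgado's own top role is Lead role (40 pts), but forcing Delgado→Lead role and reassigning the rest optimally gives only 172 pts — worse by 21.

Delgado receives Design role.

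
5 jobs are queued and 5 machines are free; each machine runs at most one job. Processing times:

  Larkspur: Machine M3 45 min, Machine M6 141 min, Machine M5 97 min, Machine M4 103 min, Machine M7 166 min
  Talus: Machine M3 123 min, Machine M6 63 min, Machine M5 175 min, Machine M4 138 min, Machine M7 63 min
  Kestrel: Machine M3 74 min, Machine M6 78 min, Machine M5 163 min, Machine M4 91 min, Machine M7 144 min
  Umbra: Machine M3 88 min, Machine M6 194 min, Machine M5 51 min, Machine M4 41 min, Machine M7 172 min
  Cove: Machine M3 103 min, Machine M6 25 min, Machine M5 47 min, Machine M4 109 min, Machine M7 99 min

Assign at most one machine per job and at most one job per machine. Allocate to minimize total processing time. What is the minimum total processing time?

Optimal: Larkspur→Machine M3 (45 min), Talus→Machine M7 (63 min), Kestrel→Machine M6 (78 min), Umbra→Machine M4 (41 min), Cove→Machine M5 (47 min) — total 45+63+78+41+47 = 274 min.
Column-greedy (each machine in turn goes to its cheapest remaining job) gives 275 min, worse by 1.
Next-best assignment: Larkspur→Machine M3, Talus→Machine M7, Kestrel→Machine M4, Umbra→Machine M5, Cove→Machine M6 = 275 min.

Minimum total: 274 min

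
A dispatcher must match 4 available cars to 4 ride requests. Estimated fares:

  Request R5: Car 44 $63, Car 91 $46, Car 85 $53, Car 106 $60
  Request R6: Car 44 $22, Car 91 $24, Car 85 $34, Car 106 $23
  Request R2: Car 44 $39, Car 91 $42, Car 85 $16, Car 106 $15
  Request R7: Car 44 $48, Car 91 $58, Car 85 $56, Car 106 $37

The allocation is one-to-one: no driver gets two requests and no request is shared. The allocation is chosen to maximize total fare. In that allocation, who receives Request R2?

Optimal: Car 44→Request R2 ($39), Car 91→Request R7 ($58), Car 85→Request R6 ($34), Car 106→Request R5 ($60) — total 39+58+34+60 = $191.
Row-greedy (each driver in turn takes its best remaining request) gives $170, worse by 21.
Swapping Car 44↔Car 91 (Car 44→Request R7 $48, Car 91→Request R2 $42) loses 7.
Car 44's own top request is Request R5 ($63), but forcing Car 44→Request R5 and reassigning the rest optimally gives only $184 — worse by 7.

Car 44 receives Request R2.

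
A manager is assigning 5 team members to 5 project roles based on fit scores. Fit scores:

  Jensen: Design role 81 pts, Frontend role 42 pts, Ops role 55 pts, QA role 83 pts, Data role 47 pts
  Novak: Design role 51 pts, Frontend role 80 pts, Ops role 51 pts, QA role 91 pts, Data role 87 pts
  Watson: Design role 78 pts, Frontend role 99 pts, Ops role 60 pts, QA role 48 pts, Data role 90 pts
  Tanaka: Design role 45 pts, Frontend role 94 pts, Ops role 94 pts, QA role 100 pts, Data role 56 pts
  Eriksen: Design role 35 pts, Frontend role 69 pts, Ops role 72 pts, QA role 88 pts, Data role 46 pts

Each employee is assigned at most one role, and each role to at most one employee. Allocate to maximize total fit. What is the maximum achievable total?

Optimal: Jensen→Design role (81 pts), Novak→Data role (87 pts), Watson→Frontend role (99 pts), Tanaka→Ops role (94 pts), Eriksen→QA role (88 pts) — total 81+87+99+94+88 = 449 pts.
Column-greedy (each role in turn goes to its best remaining employee) gives 411 pts, worse by 38.
Next-best assignment: Jensen→Design role, Novak→Data role, Watson→Frontend role, Tanaka→QA role, Eriksen→Ops role = 439 pts.
Swapping Jensen↔Novak (Jensen→Data role 47 pts, Novak→Design role 51 pts) loses 70.
No other one-to-one assignment exceeds 449 pts.

Max total: 449 pts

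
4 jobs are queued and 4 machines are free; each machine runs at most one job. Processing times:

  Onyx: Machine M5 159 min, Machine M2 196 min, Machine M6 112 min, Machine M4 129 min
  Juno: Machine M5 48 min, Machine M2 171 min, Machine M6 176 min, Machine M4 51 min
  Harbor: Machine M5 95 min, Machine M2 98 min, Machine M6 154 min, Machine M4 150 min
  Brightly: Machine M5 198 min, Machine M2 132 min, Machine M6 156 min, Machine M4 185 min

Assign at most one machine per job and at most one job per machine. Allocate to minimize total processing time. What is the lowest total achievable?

This is the linear assignment problem.
Optimal: Onyx→Machine M6 (112 min), Juno→Machine M4 (51 min), Harbor→Machine M5 (95 min), Brightly→Machine M2 (132 min) — total 112+51+95+132 = 390 min.
Column-greedy (each machine in turn goes to its cheapest remaining job) gives 443 min, worse by 53.
Swapping Brightly↔Onyx (Brightly→Machine M6 156 min, Onyx→Machine M2 196 min) adds 108.

Minimum total: 390 min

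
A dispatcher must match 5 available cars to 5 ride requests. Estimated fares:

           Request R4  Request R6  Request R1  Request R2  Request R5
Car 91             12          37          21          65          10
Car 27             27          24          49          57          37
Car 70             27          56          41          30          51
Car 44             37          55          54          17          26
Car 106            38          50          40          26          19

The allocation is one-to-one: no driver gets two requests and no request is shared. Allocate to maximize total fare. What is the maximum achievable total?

Max total: $258

Optimal: Car 91→Request R2 ($65), Car 27→Request R1 ($49), Car 70→Request R5 ($51), Car 44→Request R6 ($55), Car 106→Request R4 ($38) — total 65+49+51+55+38 = $258.
Row-greedy (each driver in turn takes its best remaining request) gives $226, worse by 32.
No other one-to-one assignment exceeds $258.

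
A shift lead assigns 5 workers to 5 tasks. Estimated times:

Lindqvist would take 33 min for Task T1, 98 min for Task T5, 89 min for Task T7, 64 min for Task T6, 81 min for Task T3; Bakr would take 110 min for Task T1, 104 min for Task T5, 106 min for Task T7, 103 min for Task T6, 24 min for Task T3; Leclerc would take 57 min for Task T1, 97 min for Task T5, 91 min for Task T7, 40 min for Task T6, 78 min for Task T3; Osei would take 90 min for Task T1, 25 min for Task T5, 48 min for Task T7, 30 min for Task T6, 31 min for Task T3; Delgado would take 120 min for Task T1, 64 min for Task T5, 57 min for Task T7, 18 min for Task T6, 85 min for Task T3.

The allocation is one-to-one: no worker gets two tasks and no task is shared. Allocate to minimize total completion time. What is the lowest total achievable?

Minimum total: 179 min

Optimal: Lindqvist→Task T1 (33 min), Bakr→Task T3 (24 min), Leclerc→Task T6 (40 min), Osei→Task T5 (25 min), Delgado→Task T7 (57 min) — total 33+24+40+25+57 = 179 min.
Min-entry greedy (repeatedly take the single cheapest remaining cell) gives 191 min, worse by 12.
Next-best assignment: Lindqvist→Task T1, Bakr→Task T3, Leclerc→Task T7, Osei→Task T5, Delgado→Task T6 = 191 min.
No other one-to-one assignment undercuts 179 min.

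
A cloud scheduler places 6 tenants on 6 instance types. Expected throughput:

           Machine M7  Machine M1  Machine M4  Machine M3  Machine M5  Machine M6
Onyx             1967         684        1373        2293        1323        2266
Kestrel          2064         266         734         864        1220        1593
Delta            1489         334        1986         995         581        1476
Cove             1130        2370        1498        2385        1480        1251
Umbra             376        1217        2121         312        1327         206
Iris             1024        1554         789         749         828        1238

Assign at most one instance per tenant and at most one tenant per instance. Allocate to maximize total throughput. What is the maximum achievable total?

Maximum total: 11582 ops/s

Optimal: Onyx→Machine M6 (2266 ops/s), Kestrel→Machine M7 (2064 ops/s), Delta→Machine M4 (1986 ops/s), Cove→Machine M3 (2385 ops/s), Umbra→Machine M5 (1327 ops/s), Iris→Machine M1 (1554 ops/s) — total 2266+2064+1986+2385+1327+1554 = 11582 ops/s.
Row-greedy (each tenant in turn takes its best remaining instance) gives 11278 ops/s, worse by 304.
Next-best assignment: Onyx→Machine M3, Kestrel→Machine M7, Delta→Machine M4, Cove→Machine M1, Umbra→Machine M5, Iris→Machine M6 = 11278 ops/s.
No other one-to-one assignment exceeds 11582 ops/s.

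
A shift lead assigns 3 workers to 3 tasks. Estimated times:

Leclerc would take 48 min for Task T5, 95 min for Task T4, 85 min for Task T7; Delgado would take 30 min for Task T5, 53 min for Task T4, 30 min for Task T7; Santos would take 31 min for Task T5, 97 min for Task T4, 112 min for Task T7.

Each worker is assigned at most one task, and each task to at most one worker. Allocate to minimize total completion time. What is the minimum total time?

Min total: 156 min

Optimal: Leclerc→Task T4 (95 min), Delgado→Task T7 (30 min), Santos→Task T5 (31 min) — total 95+30+31 = 156 min.
Column-greedy (each task in turn goes to its cheapest remaining worker) gives 237 min, worse by 81.
Next-best assignment: Leclerc→Task T7, Delgado→Task T4, Santos→Task T5 = 169 min.
Every other assignment is strictly worse.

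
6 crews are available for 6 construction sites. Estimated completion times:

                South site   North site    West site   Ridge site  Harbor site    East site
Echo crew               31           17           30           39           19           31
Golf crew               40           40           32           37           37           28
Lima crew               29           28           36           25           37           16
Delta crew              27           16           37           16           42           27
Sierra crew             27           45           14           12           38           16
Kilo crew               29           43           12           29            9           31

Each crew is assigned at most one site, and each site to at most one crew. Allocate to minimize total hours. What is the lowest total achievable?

Minimum total: 112 hours

Optimal: Echo crew→North site (17 hours), Golf crew→South site (40 hours), Lima crew→East site (16 hours), Delta crew→Ridge site (16 hours), Sierra crew→West site (14 hours), Kilo crew→Harbor site (9 hours) — total 17+40+16+16+14+9 = 112 hours.
Min-entry greedy (repeatedly take the single cheapest remaining cell) gives 123 hours, worse by 11.
Next-best assignment: Echo crew→North site, Golf crew→West site, Lima crew→East site, Delta crew→South site, Sierra crew→Ridge site, Kilo crew→Harbor site = 113 hours.
Swapping Kilo crew↔Golf crew (Kilo crew→South site 29 hours, Golf crew→Harbor site 37 hours) adds 17.
No other one-to-one assignment undercuts 112 hours.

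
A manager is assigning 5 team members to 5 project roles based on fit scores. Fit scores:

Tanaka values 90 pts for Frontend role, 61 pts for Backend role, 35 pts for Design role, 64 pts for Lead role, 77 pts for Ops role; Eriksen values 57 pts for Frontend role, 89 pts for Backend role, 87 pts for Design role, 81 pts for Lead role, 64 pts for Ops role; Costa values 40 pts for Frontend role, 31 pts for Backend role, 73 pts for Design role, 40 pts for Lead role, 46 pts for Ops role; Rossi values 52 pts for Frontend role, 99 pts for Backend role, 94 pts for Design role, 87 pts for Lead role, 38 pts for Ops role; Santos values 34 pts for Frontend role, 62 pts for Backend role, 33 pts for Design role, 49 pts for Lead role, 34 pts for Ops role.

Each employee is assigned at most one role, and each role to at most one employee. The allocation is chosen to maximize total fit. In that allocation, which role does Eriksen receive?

Eriksen receives Lead role.

Optimal: Tanaka→Frontend role (90 pts), Eriksen→Lead role (81 pts), Costa→Design role (73 pts), Rossi→Backend role (99 pts), Santos→Ops role (34 pts) — total 90+81+73+99+34 = 377 pts.
Eriksen's own top role is Backend role (89 pts), but forcing Eriksen→Backend role and reassigning the rest optimally gives only 373 pts — worse by 4.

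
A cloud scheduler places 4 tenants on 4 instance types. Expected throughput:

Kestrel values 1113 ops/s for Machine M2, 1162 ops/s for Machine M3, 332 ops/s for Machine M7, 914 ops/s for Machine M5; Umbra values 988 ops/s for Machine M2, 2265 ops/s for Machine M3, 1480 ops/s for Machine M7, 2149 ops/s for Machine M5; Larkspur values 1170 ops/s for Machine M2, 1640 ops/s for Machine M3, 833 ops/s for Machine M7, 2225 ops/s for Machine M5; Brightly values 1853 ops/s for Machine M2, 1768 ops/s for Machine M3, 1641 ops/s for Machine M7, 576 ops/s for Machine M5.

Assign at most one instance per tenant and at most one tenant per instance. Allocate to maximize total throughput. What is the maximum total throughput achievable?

Max total: 7244 ops/s

Optimal: Kestrel→Machine M2 (1113 ops/s), Umbra→Machine M3 (2265 ops/s), Larkspur→Machine M5 (2225 ops/s), Brightly→Machine M7 (1641 ops/s) — total 1113+2265+2225+1641 = 7244 ops/s.
Row-greedy (each tenant in turn takes its best remaining instance) gives 6122 ops/s, worse by 1122.
Swapping Larkspur↔Umbra (Larkspur→Machine M3 1640 ops/s, Umbra→Machine M5 2149 ops/s) loses 701.
No other one-to-one assignment exceeds 7244 ops/s.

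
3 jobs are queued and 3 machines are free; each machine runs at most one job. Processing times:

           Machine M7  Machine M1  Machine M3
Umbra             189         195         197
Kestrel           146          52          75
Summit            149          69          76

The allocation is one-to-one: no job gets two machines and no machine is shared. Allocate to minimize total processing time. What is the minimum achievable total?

Optimal: Umbra→Machine M7 (189 min), Kestrel→Machine M1 (52 min), Summit→Machine M3 (76 min) — total 189+52+76 = 317 min.
Column-greedy (each machine in turn goes to its cheapest remaining job) gives 412 min, worse by 95.
Next-best assignment: Umbra→Machine M7, Kestrel→Machine M3, Summit→Machine M1 = 333 min.
Swapping Umbra↔Kestrel (Umbra→Machine M1 195 min, Kestrel→Machine M7 146 min) adds 100.

Min total: 317 min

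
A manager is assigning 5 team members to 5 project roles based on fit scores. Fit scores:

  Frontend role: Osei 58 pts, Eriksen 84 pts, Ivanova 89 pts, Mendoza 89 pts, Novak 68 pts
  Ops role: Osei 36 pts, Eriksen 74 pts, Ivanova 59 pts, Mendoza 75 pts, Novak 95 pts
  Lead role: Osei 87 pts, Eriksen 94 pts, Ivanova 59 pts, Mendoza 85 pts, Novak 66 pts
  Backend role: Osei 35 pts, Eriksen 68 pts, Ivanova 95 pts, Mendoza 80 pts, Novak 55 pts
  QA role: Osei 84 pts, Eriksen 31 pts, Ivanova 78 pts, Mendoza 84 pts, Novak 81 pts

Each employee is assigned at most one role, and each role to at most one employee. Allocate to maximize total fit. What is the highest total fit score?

Optimal: Osei→QA role (84 pts), Eriksen→Lead role (94 pts), Ivanova→Backend role (95 pts), Mendoza→Frontend role (89 pts), Novak→Ops role (95 pts) — total 84+94+95+89+95 = 457 pts.
Row-greedy (each employee in turn takes its best remaining role) gives 445 pts, worse by 12.

Max total: 457 pts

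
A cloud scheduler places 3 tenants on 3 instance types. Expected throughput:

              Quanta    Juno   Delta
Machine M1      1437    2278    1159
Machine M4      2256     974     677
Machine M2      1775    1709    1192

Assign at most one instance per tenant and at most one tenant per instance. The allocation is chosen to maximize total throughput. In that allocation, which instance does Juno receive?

Optimal: Quanta→Machine M4 (2256 ops/s), Juno→Machine M1 (2278 ops/s), Delta→Machine M2 (1192 ops/s) — total 2256+2278+1192 = 5726 ops/s.
Next-best assignment: Quanta→Machine M4, Juno→Machine M2, Delta→Machine M1 = 5124 ops/s.
Swapping Juno↔Delta (Juno→Machine M2 1709 ops/s, Delta→Machine M1 1159 ops/s) loses 602.
No other one-to-one assignment exceeds 5726 ops/s.

Juno receives Machine M1.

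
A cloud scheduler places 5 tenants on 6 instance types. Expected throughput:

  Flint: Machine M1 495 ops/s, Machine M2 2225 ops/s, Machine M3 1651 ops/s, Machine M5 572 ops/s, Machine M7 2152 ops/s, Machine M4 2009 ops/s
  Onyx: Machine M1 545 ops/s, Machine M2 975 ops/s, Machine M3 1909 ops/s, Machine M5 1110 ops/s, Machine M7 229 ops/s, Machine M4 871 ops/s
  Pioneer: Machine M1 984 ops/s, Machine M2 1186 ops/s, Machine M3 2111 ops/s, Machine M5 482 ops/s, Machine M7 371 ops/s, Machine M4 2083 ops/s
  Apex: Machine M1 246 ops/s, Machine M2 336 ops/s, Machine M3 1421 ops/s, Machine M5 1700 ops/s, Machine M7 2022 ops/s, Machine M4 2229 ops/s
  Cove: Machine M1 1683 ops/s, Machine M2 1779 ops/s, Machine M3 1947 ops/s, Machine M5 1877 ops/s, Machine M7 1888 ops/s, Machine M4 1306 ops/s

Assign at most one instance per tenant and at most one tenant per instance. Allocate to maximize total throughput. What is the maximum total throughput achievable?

Max total: 10116 ops/s

Treat this as an assignment problem: match each tenant to one instance.
Optimal: Flint→Machine M2 (2225 ops/s), Onyx→Machine M3 (1909 ops/s), Pioneer→Machine M4 (2083 ops/s), Apex→Machine M7 (2022 ops/s), Cove→Machine M5 (1877 ops/s) — total 2225+1909+2083+2022+1877 = 10116 ops/s.
Column-greedy (each instance in turn goes to its best remaining tenant) gives 7948 ops/s, worse by 2168.
Next-best assignment: Flint→Machine M2, Onyx→Machine M3, Pioneer→Machine M4, Apex→Machine M7, Cove→Machine M1 = 9922 ops/s.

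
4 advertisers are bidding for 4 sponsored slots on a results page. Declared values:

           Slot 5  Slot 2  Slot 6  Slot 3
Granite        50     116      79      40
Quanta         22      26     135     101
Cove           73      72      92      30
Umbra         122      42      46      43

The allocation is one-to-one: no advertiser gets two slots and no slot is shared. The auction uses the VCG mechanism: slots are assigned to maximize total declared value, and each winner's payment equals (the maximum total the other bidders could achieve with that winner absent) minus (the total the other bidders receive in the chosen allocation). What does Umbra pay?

Umbra pays $15.

Efficient allocation: Granite→Slot 2 ($116), Quanta→Slot 3 ($101), Cove→Slot 6 ($92), Umbra→Slot 5 ($122); total welfare W = $431.
Umbra receives Slot 5 at value $122, so the others get W − 122 = $309.
Without Umbra: best allocation of the remaining 3 bidders over all 4 slots is Granite→Slot 2 ($116), Quanta→Slot 6 ($135), Cove→Slot 5 ($73), total $324.
VCG payment = (others' best without Umbra) − (others' welfare with Umbra) = 324 − 309 = $15.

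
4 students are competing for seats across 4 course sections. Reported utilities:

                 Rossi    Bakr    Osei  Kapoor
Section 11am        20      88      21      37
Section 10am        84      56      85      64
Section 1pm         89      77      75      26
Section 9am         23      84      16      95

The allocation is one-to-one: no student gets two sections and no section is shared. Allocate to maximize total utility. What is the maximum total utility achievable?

Maximum total: 357 points

This is a one-to-one assignment (maximum-weight bipartite matching).
Optimal: Rossi→Section 1pm (89 points), Bakr→Section 11am (88 points), Osei→Section 10am (85 points), Kapoor→Section 9am (95 points) — total 89+88+85+95 = 357 points.
Next-best assignment: Rossi→Section 10am, Bakr→Section 11am, Osei→Section 1pm, Kapoor→Section 9am = 342 points.
Checked against all permutations: 357 points is optimal.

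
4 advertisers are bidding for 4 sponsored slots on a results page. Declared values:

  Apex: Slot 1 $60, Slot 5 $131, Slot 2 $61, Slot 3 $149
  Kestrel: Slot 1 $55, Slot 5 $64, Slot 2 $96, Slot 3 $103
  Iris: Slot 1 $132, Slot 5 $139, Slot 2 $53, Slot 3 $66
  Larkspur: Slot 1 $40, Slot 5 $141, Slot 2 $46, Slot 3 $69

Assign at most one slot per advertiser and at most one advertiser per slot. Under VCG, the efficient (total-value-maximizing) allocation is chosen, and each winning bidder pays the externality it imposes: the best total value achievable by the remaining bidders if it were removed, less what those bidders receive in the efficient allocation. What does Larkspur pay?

Larkspur pays $7.

Efficient allocation: Apex→Slot 3 ($149), Kestrel→Slot 2 ($96), Iris→Slot 1 ($132), Larkspur→Slot 5 ($141); total welfare W = $518.
Larkspur receives Slot 5 at value $141, so the others get W − 141 = $377.
Without Larkspur: best allocation of the remaining 3 bidders over all 4 slots is Apex→Slot 3 ($149), Kestrel→Slot 2 ($96), Iris→Slot 5 ($139), total $384.
VCG payment = (others' best without Larkspur) − (others' welfare with Larkspur) = 384 − 377 = $7.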